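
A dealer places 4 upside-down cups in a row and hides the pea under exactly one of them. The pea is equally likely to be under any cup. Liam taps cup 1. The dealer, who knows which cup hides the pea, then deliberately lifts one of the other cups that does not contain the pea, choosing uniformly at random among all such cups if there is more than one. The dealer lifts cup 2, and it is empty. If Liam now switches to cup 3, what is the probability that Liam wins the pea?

3/8

Apply Bayes' rule, conditioning on where the pea actually is.
If it is under cup 1 (prior 1/4): the dealer has 3 equally likely choices, so probability 1/3; weight (1/4)·(1/3) = 1/12.
If it is under cup 2 (prior 1/4): the dealer opened cup 2, so this case is ruled out; weight (1/4)·0 = 0.
If it is under either of cups 3 and 4 (prior 1/4 each): the dealer has 2 equally likely choices, so probability 1/2; weight (1/4)·(1/2) = 1/8 each.
The weights sum to 1/3.
So P(the pea under cup 3 | the dealer opened cup 2) = (1/8) / (1/3) = 3/8.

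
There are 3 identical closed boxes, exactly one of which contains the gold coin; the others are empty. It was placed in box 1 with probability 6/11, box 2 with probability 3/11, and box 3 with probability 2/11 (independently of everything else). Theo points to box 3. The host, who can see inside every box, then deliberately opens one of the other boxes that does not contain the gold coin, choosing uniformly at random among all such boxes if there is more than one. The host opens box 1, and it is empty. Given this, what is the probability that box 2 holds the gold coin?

Condition on the true location of the gold coin.
If it is in box 1 (prior 6/11): the host opened box 1, so this case is ruled out; weight (6/11)·0 = 0.
If it is in box 2 (prior 3/11): the host has no choice, probability 1; weight (3/11)·1 = 3/11.
If it is in box 3 (prior 2/11): the host has 2 equally likely choices, so probability 1/2; weight (2/11)·(1/2) = 1/11.
The weights sum to 4/11.
So P(the gold coin in box 2 | the host opened box 1) = (3/11) / (4/11) = 3/4.

3/4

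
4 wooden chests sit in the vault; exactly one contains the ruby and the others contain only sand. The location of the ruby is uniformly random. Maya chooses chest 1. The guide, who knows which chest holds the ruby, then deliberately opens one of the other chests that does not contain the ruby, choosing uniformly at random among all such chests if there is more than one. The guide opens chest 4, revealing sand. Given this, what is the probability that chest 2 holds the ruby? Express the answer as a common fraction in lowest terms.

Consider each possible location of the ruby in turn.
If it is in chest 1 (prior 1/4): the guide has 3 equally likely choices, so probability 1/3; weight (1/4)·(1/3) = 1/12.
If it is in either of chests 2 and 3 (prior 1/4 each): the guide has 2 equally likely choices, so probability 1/2; weight (1/4)·(1/2) = 1/8 each.
If it is in chest 4 (prior 1/4): the guide opened chest 4, so this case is ruled out; weight (1/4)·0 = 0.
The weights sum to 1/3.
So P(the ruby in chest 2 | the guide opened chest 4) = (1/8) / (1/3) = 3/8.

3/8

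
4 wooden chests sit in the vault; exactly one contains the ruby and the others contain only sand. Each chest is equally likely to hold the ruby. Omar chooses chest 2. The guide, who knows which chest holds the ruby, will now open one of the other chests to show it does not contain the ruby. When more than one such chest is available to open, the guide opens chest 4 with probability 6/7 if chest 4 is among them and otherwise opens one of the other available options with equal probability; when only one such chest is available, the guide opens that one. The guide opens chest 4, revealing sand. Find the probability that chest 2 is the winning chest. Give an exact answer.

Apply Bayes' rule, conditioning on where the ruby actually is.
If it is in any of chests 1, 2, and 3 (prior 1/4 each): chest 4 is available, opened with probability 6/7; weight (1/4)·(6/7) = 3/14 each.
If it is in chest 4 (prior 1/4): the guide opened chest 4, so this case is ruled out; weight (1/4)·0 = 0.
The weights sum to 9/14.
So P(the ruby in chest 2 | the guide opened chest 4) = (3/14) / (9/14) = 1/3.

1/3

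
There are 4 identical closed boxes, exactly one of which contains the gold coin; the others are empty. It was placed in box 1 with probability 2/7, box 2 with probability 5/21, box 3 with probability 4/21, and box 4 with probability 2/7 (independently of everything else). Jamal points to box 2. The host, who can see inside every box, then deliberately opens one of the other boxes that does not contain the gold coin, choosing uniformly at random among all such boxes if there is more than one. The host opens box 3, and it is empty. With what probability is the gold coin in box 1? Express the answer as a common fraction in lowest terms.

Apply Bayes' rule, conditioning on where the gold coin actually is.
If it is in either of boxes 1 and 4 (prior 2/7 each): the host has 2 equally likely choices, so probability 1/2; weight (2/7)·(1/2) = 1/7 each.
If it is in box 2 (prior 5/21): the host has 3 equally likely choices, so probability 1/3; weight (5/21)·(1/3) = 5/63.
If it is in box 3 (prior 4/21): the host opened box 3, so this case is ruled out; weight (4/21)·0 = 0.
The weights sum to 23/63.
So P(the gold coin in box 1 | the host opened box 3) = (1/7) / (23/63) = 9/23.

9/23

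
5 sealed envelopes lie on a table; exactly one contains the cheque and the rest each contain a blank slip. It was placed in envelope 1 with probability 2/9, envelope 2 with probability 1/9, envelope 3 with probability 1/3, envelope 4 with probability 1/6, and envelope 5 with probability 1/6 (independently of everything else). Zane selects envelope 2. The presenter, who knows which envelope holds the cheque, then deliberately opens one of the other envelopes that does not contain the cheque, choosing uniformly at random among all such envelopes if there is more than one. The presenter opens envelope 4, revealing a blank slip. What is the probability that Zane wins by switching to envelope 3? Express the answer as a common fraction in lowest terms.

Apply Bayes' rule, conditioning on where the cheque actually is.
If it is in envelope 1 (prior 2/9): the presenter has 3 equally likely choices, so probability 1/3; weight (2/9)·(1/3) = 2/27.
If it is in envelope 2 (prior 1/9): the presenter has 4 equally likely choices, so probability 1/4; weight (1/9)·(1/4) = 1/36.
If it is in envelope 3 (prior 1/3): the presenter has 3 equally likely choices, so probability 1/3; weight (1/3)·(1/3) = 1/9.
If it is in envelope 4 (prior 1/6): the presenter opened envelope 4, so this case is ruled out; weight (1/6)·0 = 0.
If it is in envelope 5 (prior 1/6): the presenter has 3 equally likely choices, so probability 1/3; weight (1/6)·(1/3) = 1/18.
The weights sum to 29/108.
So P(the cheque in envelope 3 | the presenter opened envelope 4) = (1/9) / (29/108) = 12/29.

12/29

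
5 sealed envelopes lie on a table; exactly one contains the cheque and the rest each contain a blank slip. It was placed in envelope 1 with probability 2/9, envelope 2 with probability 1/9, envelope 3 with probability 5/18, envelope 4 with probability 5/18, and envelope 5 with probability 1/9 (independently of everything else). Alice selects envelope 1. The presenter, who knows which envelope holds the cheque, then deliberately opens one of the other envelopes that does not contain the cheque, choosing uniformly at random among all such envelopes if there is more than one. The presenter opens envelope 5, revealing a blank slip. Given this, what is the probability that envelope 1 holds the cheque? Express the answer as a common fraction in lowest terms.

1/5

Consider each possible location of the cheque in turn.
If it is in envelope 1 (prior 2/9): the presenter has 4 equally likely choices, so probability 1/4; weight (2/9)·(1/4) = 1/18.
If it is in envelope 2 (prior 1/9): the presenter has 3 equally likely choices, so probability 1/3; weight (1/9)·(1/3) = 1/27.
If it is in either of envelopes 3 and 4 (prior 5/18 each): the presenter has 3 equally likely choices, so probability 1/3; weight (5/18)·(1/3) = 5/54 each.
If it is in envelope 5 (prior 1/9): the presenter opened envelope 5, so this case is ruled out; weight (1/9)·0 = 0.
The weights sum to 5/18.
So P(the cheque in envelope 1 | the presenter opened envelope 5) = (1/18) / (5/18) = 1/5.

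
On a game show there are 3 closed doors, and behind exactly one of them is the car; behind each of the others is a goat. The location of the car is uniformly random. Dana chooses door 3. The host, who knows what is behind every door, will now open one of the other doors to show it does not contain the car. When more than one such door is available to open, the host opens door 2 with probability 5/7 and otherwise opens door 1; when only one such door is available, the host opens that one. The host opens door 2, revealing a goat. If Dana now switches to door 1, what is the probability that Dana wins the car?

7/12

Condition on the true location of the car.
If it is behind door 1 (prior 1/3): only door 2 is available, probability 1; weight (1/3)·1 = 1/3.
If it is behind door 2 (prior 1/3): the host opened door 2, so this case is ruled out; weight (1/3)·0 = 0.
If it is behind door 3 (prior 1/3): door 2 is available, opened with probability 5/7; weight (1/3)·(5/7) = 5/21.
The weights sum to 4/7.
So P(the car behind door 1 | the host opened door 2) = (1/3) / (4/7) = 7/12.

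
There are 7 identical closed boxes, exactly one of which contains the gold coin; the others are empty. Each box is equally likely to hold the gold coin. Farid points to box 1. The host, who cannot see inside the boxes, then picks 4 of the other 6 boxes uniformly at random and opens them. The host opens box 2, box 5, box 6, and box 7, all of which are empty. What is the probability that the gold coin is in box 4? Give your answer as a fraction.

Because the host chose which boxes to open without knowing where the gold coin is, the choice is independent of the prize location. Learning that none of the 4 opened boxes holds the gold coin simply rules out those 4 locations and leaves the remaining 3 boxes still equally likely by symmetry.
So P(the gold coin in box 4) = 1/3.

1/3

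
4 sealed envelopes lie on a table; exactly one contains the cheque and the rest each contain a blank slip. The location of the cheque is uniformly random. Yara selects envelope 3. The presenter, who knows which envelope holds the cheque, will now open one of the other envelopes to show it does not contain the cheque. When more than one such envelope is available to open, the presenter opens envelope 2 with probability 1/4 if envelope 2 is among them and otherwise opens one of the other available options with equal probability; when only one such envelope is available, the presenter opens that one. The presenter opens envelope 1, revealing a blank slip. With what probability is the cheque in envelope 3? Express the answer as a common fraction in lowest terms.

Apply Bayes' rule, conditioning on where the cheque actually is.
If it is in envelope 1 (prior 1/4): the presenter opened envelope 1, so this case is ruled out; weight (1/4)·0 = 0.
If it is in envelope 2 (prior 1/4): envelope 2 holds the prize so is unavailable; the presenter chooses uniformly among the 2 others, probability 1/2; weight (1/4)·(1/2) = 1/8.
If it is in envelope 3 (prior 1/4): envelope 2 is available but not opened; envelope 1 gets probability (1 − 1/4)/2 = 3/8; weight (1/4)·(3/8) = 3/32.
If it is in envelope 4 (prior 1/4): envelope 2 is available but not opened, probability 3/4; weight (1/4)·(3/4) = 3/16.
The weights sum to 13/32.
So P(the cheque in envelope 3 | the presenter opened envelope 1) = (3/32) / (13/32) = 3/13.

3/13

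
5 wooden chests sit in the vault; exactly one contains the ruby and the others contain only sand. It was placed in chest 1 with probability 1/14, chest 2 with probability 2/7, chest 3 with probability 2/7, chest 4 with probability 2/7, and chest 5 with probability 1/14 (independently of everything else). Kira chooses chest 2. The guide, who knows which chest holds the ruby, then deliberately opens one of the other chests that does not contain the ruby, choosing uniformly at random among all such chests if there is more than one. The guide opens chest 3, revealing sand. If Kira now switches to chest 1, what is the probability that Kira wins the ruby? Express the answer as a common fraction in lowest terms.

1/9

Apply Bayes' rule, conditioning on where the ruby actually is.
If it is in either of chests 1 and 5 (prior 1/14 each): the guide has 3 equally likely choices, so probability 1/3; weight (1/14)·(1/3) = 1/42 each.
If it is in chest 2 (prior 2/7): the guide has 4 equally likely choices, so probability 1/4; weight (2/7)·(1/4) = 1/14.
If it is in chest 3 (prior 2/7): the guide opened chest 3, so this case is ruled out; weight (2/7)·0 = 0.
If it is in chest 4 (prior 2/7): the guide has 3 equally likely choices, so probability 1/3; weight (2/7)·(1/3) = 2/21.
The weights sum to 3/14.
So P(the ruby in chest 1 | the guide opened chest 3) = (1/42) / (3/14) = 1/9.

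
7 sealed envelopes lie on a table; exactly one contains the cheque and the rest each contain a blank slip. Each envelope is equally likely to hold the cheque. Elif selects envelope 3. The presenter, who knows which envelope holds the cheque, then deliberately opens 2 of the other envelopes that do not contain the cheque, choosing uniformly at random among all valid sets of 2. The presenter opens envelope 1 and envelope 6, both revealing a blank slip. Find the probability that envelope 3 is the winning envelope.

1/7

Condition on the true location of the cheque.
If it is in either of envelopes 1 and 6 (prior 1/7 each): that envelope was opened and seen not to hold the prize — ruled out; weight (1/7)·0 = 0 each.
If it is in any of envelopes 2, 4, 5, and 7 (prior 1/7 each): the presenter has 10 equally likely choices, so probability 1/10; weight (1/7)·(1/10) = 1/70 each.
If it is in envelope 3 (prior 1/7): the presenter has 15 equally likely choices, so probability 1/15; weight (1/7)·(1/15) = 1/105.
The weights sum to 1/15.
So P(the cheque in envelope 3 | the presenter opened envelope 1 and envelope 6) = (1/105) / (1/15) = 1/7.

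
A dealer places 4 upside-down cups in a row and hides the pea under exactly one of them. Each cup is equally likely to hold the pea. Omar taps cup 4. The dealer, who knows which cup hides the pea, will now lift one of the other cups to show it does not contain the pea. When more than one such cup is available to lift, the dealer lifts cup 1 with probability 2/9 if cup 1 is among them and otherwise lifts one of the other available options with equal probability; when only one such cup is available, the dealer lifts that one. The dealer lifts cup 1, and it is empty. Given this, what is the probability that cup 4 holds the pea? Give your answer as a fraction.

Apply Bayes' rule, conditioning on where the pea actually is.
If it is under cup 1 (prior 1/4): the dealer opened cup 1, so this case is ruled out; weight (1/4)·0 = 0.
If it is under any of cups 2, 3, and 4 (prior 1/4 each): cup 1 is available, opened with probability 2/9; weight (1/4)·(2/9) = 1/18 each.
The weights sum to 1/6.
So P(the pea under cup 4 | the dealer opened cup 1) = (1/18) / (1/6) = 1/3.

1/3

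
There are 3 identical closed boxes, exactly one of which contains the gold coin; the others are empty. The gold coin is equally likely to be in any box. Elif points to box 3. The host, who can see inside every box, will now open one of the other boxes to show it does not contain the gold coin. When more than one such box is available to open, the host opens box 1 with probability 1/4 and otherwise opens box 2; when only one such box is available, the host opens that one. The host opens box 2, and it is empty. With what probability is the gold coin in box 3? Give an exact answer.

Consider each possible location of the gold coin in turn.
If it is in box 1 (prior 1/3): only box 2 is available, probability 1; weight (1/3)·1 = 1/3.
If it is in box 2 (prior 1/3): the host opened box 2, so this case is ruled out; weight (1/3)·0 = 0.
If it is in box 3 (prior 1/3): box 1 is available but not opened, probability 3/4; weight (1/3)·(3/4) = 1/4.
The weights sum to 7/12.
So P(the gold coin in box 3 | the host opened box 2) = (1/4) / (7/12) = 3/7.

3/7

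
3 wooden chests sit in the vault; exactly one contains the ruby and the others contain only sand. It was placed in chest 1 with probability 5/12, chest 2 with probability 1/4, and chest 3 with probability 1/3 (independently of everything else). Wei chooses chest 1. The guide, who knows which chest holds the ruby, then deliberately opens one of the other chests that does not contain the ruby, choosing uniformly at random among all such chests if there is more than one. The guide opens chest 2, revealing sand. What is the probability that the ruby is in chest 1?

Condition on the true location of the ruby.
If it is in chest 1 (prior 5/12): the guide has 2 equally likely choices, so probability 1/2; weight (5/12)·(1/2) = 5/24.
If it is in chest 2 (prior 1/4): the guide opened chest 2, so this case is ruled out; weight (1/4)·0 = 0.
If it is in chest 3 (prior 1/3): the guide has no choice, probability 1; weight (1/3)·1 = 1/3.
The weights sum to 13/24.
So P(the ruby in chest 1 | the guide opened chest 2) = (5/24) / (13/24) = 5/13.

5/13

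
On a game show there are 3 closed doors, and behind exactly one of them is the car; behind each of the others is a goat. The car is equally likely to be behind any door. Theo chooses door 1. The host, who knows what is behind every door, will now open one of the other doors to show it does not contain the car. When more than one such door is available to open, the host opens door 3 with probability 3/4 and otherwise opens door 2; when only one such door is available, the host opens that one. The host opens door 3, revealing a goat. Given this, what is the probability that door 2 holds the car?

4/7

Apply Bayes' rule, conditioning on where the car actually is.
If it is behind door 1 (prior 1/3): door 3 is available, opened with probability 3/4; weight (1/3)·(3/4) = 1/4.
If it is behind door 2 (prior 1/3): only door 3 is available, probability 1; weight (1/3)·1 = 1/3.
If it is behind door 3 (prior 1/3): the host opened door 3, so this case is ruled out; weight (1/3)·0 = 0.
The weights sum to 7/12.
So P(the car behind door 2 | the host opened door 3) = (1/3) / (7/12) = 4/7.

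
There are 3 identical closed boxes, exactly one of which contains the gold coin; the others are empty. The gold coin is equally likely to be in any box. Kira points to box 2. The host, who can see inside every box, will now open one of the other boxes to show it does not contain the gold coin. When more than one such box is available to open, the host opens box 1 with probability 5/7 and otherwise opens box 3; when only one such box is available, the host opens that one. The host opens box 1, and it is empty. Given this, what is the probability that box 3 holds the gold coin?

7/12

Consider each possible location of the gold coin in turn.
If it is in box 1 (prior 1/3): the host opened box 1, so this case is ruled out; weight (1/3)·0 = 0.
If it is in box 2 (prior 1/3): box 1 is available, opened with probability 5/7; weight (1/3)·(5/7) = 5/21.
If it is in box 3 (prior 1/3): only box 1 is available, probability 1; weight (1/3)·1 = 1/3.
The weights sum to 4/7.
So P(the gold coin in box 3 | the host opened box 1) = (1/3) / (4/7) = 7/12.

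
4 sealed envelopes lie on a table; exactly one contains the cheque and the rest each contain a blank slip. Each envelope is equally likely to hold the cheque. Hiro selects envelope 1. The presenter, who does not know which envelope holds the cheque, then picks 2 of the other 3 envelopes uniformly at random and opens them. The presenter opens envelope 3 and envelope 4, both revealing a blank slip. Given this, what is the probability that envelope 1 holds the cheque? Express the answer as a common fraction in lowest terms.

Because the presenter chose which envelopes to open without knowing where the cheque is, the choice is independent of the prize location. Learning that none of the 2 opened envelopes holds the cheque simply rules out those 2 locations and leaves the remaining 2 envelopes still equally likely by symmetry.
So P(the cheque in envelope 1) = 1/2.

1/2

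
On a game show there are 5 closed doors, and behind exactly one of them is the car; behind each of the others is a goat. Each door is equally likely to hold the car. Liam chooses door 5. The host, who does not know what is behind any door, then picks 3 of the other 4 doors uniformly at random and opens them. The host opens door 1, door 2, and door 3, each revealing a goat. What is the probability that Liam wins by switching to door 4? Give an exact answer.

1/2

Condition on the true location of the car.
If it is behind any of doors 1, 2, and 3 (prior 1/5 each): that door was opened and seen not to hold the prize — ruled out; weight (1/5)·0 = 0 each.
If it is behind either of doors 4 and 5 (prior 1/5 each): the host picks exactly this set with probability 1/4 regardless, and none is the prize; weight (1/5)·(1/4) = 1/20 each.
The weights sum to 1/10.
So P(the car behind door 4 | the host opened door 1, door 2, and door 3) = (1/20) / (1/10) = 1/2.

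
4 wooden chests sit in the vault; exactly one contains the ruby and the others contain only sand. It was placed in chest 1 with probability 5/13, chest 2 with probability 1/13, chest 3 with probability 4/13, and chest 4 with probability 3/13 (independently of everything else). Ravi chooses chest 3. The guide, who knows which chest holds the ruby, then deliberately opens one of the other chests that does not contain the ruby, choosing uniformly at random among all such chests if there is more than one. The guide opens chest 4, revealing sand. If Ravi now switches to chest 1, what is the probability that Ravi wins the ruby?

Condition on the true location of the ruby.
If it is in chest 1 (prior 5/13): the guide has 2 equally likely choices, so probability 1/2; weight (5/13)·(1/2) = 5/26.
If it is in chest 2 (prior 1/13): the guide has 2 equally likely choices, so probability 1/2; weight (1/13)·(1/2) = 1/26.
If it is in chest 3 (prior 4/13): the guide has 3 equally likely choices, so probability 1/3; weight (4/13)·(1/3) = 4/39.
If it is in chest 4 (prior 3/13): the guide opened chest 4, so this case is ruled out; weight (3/13)·0 = 0.
The weights sum to 1/3.
So P(the ruby in chest 1 | the guide opened chest 4) = (5/26) / (1/3) = 15/26.

15/26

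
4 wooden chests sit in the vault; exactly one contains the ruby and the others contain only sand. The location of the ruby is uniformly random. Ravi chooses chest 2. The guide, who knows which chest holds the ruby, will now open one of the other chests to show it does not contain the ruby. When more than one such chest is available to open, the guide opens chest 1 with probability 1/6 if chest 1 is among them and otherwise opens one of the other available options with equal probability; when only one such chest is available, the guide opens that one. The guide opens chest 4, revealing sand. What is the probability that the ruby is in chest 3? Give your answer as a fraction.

Apply Bayes' rule, conditioning on where the ruby actually is.
If it is in chest 1 (prior 1/4): chest 1 holds the prize so is unavailable; the guide chooses uniformly among the 2 others, probability 1/2; weight (1/4)·(1/2) = 1/8.
If it is in chest 2 (prior 1/4): chest 1 is available but not opened; chest 4 gets probability (1 − 1/6)/2 = 5/12; weight (1/4)·(5/12) = 5/48.
If it is in chest 3 (prior 1/4): chest 1 is available but not opened, probability 5/6; weight (1/4)·(5/6) = 5/24.
If it is in chest 4 (prior 1/4): the guide opened chest 4, so this case is ruled out; weight (1/4)·0 = 0.
The weights sum to 7/16.
So P(the ruby in chest 3 | the guide opened chest 4) = (5/24) / (7/16) = 10/21.

10/21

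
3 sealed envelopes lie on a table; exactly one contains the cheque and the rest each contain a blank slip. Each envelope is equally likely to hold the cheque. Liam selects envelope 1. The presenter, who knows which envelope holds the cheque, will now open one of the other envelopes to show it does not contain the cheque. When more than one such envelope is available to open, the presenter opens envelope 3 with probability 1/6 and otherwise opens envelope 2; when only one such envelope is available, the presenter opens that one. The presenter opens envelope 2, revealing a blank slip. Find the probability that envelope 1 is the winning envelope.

Consider each possible location of the cheque in turn.
If it is in envelope 1 (prior 1/3): envelope 3 is available but not opened, probability 5/6; weight (1/3)·(5/6) = 5/18.
If it is in envelope 2 (prior 1/3): the presenter opened envelope 2, so this case is ruled out; weight (1/3)·0 = 0.
If it is in envelope 3 (prior 1/3): only envelope 2 is available, probability 1; weight (1/3)·1 = 1/3.
The weights sum to 11/18.
So P(the cheque in envelope 1 | the presenter opened envelope 2) = (5/18) / (11/18) = 5/11.

5/11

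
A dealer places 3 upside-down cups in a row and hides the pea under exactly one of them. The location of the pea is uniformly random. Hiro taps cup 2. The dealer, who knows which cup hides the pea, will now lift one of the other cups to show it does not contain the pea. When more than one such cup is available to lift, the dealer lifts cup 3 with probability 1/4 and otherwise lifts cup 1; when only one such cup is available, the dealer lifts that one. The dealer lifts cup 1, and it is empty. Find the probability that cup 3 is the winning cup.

4/7

Consider each possible location of the pea in turn.
If it is under cup 1 (prior 1/3): the dealer opened cup 1, so this case is ruled out; weight (1/3)·0 = 0.
If it is under cup 2 (prior 1/3): cup 3 is available but not opened, probability 3/4; weight (1/3)·(3/4) = 1/4.
If it is under cup 3 (prior 1/3): only cup 1 is available, probability 1; weight (1/3)·1 = 1/3.
The weights sum to 7/12.
So P(the pea under cup 3 | the dealer opened cup 1) = (1/3) / (7/12) = 4/7.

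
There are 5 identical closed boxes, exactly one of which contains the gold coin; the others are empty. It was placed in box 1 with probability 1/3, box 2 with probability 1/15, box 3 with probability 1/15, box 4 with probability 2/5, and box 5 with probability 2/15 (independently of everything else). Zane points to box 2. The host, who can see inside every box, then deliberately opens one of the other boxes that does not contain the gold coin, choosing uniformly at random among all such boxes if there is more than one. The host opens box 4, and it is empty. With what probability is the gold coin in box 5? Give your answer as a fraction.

8/35

Apply Bayes' rule, conditioning on where the gold coin actually is.
If it is in box 1 (prior 1/3): the host has 3 equally likely choices, so probability 1/3; weight (1/3)·(1/3) = 1/9.
If it is in box 2 (prior 1/15): the host has 4 equally likely choices, so probability 1/4; weight (1/15)·(1/4) = 1/60.
If it is in box 3 (prior 1/15): the host has 3 equally likely choices, so probability 1/3; weight (1/15)·(1/3) = 1/45.
If it is in box 4 (prior 2/5): the host opened box 4, so this case is ruled out; weight (2/5)·0 = 0.
If it is in box 5 (prior 2/15): the host has 3 equally likely choices, so probability 1/3; weight (2/15)·(1/3) = 2/45.
The weights sum to 7/36.
So P(the gold coin in box 5 | the host opened box 4) = (2/45) / (7/36) = 8/35.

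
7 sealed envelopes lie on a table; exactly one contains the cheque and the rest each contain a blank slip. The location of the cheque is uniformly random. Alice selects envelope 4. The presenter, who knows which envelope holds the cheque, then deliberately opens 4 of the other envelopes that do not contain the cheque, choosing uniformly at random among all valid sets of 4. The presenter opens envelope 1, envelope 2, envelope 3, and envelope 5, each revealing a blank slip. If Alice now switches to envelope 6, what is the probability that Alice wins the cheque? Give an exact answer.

3/7

Apply Bayes' rule, conditioning on where the cheque actually is.
If it is in any of envelopes 1, 2, 3, and 5 (prior 1/7 each): that envelope was opened and seen not to hold the prize — ruled out; weight (1/7)·0 = 0 each.
If it is in envelope 4 (prior 1/7): the presenter has 15 equally likely choices, so probability 1/15; weight (1/7)·(1/15) = 1/105.
If it is in either of envelopes 6 and 7 (prior 1/7 each): the presenter has 5 equally likely choices, so probability 1/5; weight (1/7)·(1/5) = 1/35 each.
The weights sum to 1/15.
So P(the cheque in envelope 6 | the presenter opened envelope 1, envelope 2, envelope 3, and envelope 5) = (1/35) / (1/15) = 3/7.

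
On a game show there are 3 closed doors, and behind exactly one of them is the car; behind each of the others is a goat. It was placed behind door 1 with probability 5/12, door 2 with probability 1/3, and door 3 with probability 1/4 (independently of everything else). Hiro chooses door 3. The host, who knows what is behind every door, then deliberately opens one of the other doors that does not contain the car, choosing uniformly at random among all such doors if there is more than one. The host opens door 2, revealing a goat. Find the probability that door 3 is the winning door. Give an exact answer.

Consider each possible location of the car in turn.
If it is behind door 1 (prior 5/12): the host has no choice, probability 1; weight (5/12)·1 = 5/12.
If it is behind door 2 (prior 1/3): the host opened door 2, so this case is ruled out; weight (1/3)·0 = 0.
If it is behind door 3 (prior 1/4): the host has 2 equally likely choices, so probability 1/2; weight (1/4)·(1/2) = 1/8.
The weights sum to 13/24.
So P(the car behind door 3 | the host opened door 2) = (1/8) / (13/24) = 3/13.

3/13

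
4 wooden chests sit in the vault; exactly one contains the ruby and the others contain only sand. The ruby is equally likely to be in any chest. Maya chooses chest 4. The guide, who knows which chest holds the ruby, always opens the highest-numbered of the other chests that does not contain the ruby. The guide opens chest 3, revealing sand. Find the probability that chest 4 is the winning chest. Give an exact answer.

Consider each possible location of the ruby in turn.
If it is in any of chests 1, 2, and 4 (prior 1/4 each): chest 3 is the highest-numbered option available, probability 1; weight (1/4)·1 = 1/4 each.
If it is in chest 3 (prior 1/4): the guide opened chest 3, so this case is ruled out; weight (1/4)·0 = 0.
The weights sum to 3/4.
So P(the ruby in chest 4 | the guide opened chest 3) = (1/4) / (3/4) = 1/3.

1/3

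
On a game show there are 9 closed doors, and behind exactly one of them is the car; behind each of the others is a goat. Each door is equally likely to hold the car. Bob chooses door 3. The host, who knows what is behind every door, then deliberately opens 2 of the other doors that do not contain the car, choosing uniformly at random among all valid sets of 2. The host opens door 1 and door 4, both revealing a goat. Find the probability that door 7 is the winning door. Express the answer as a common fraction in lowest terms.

4/27

Apply Bayes' rule, conditioning on where the car actually is.
If it is behind either of doors 1 and 4 (prior 1/9 each): that door was opened and seen not to hold the prize — ruled out; weight (1/9)·0 = 0 each.
If it is behind any of doors 2, 5, 6, 7, 8, and 9 (prior 1/9 each): the host has 21 equally likely choices, so probability 1/21; weight (1/9)·(1/21) = 1/189 each.
If it is behind door 3 (prior 1/9): the host has 28 equally likely choices, so probability 1/28; weight (1/9)·(1/28) = 1/252.
The weights sum to 1/28.
So P(the car behind door 7 | the host opened door 1 and door 4) = (1/189) / (1/28) = 4/27.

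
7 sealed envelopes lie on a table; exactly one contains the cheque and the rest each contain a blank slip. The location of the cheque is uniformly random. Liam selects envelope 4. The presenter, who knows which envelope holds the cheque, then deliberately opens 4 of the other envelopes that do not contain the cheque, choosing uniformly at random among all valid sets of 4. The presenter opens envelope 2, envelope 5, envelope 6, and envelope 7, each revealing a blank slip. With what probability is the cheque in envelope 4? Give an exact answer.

Condition on the true location of the cheque.
If it is in either of envelopes 1 and 3 (prior 1/7 each): the presenter has 5 equally likely choices, so probability 1/5; weight (1/7)·(1/5) = 1/35 each.
If it is in any of envelopes 2, 5, 6, and 7 (prior 1/7 each): that envelope was opened and seen not to hold the prize — ruled out; weight (1/7)·0 = 0 each.
If it is in envelope 4 (prior 1/7): the presenter has 15 equally likely choices, so probability 1/15; weight (1/7)·(1/15) = 1/105.
The weights sum to 1/15.
So P(the cheque in envelope 4 | the presenter opened envelope 2, envelope 5, envelope 6, and envelope 7) = (1/105) / (1/15) = 1/7.

1/7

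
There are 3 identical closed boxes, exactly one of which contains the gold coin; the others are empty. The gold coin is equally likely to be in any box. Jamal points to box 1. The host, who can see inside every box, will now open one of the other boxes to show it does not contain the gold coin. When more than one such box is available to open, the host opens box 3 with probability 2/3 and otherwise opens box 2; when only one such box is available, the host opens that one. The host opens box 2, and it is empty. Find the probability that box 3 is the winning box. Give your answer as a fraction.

Consider each possible location of the gold coin in turn.
If it is in box 1 (prior 1/3): box 3 is available but not opened, probability 1/3; weight (1/3)·(1/3) = 1/9.
If it is in box 2 (prior 1/3): the host opened box 2, so this case is ruled out; weight (1/3)·0 = 0.
If it is in box 3 (prior 1/3): only box 2 is available, probability 1; weight (1/3)·1 = 1/3.
The weights sum to 4/9.
So P(the gold coin in box 3 | the host opened box 2) = (1/3) / (4/9) = 3/4.

3/4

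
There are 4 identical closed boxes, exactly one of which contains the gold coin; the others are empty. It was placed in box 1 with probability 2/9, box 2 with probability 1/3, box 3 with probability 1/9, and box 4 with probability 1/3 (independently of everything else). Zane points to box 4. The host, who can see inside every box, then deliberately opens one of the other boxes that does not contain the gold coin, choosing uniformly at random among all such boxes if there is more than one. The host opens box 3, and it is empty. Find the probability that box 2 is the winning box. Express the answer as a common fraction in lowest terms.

Consider each possible location of the gold coin in turn.
If it is in box 1 (prior 2/9): the host has 2 equally likely choices, so probability 1/2; weight (2/9)·(1/2) = 1/9.
If it is in box 2 (prior 1/3): the host has 2 equally likely choices, so probability 1/2; weight (1/3)·(1/2) = 1/6.
If it is in box 3 (prior 1/9): the host opened box 3, so this case is ruled out; weight (1/9)·0 = 0.
If it is in box 4 (prior 1/3): the host has 3 equally likely choices, so probability 1/3; weight (1/3)·(1/3) = 1/9.
The weights sum to 7/18.
So P(the gold coin in box 2 | the host opened box 3) = (1/6) / (7/18) = 3/7.

3/7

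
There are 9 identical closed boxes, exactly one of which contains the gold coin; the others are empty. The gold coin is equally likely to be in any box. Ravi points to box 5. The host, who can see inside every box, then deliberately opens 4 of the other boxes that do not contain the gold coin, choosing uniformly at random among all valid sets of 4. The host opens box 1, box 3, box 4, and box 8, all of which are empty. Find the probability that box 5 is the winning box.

Consider each possible location of the gold coin in turn.
If it is in any of boxes 1, 3, 4, and 8 (prior 1/9 each): that box was opened and seen not to hold the prize — ruled out; weight (1/9)·0 = 0 each.
If it is in any of boxes 2, 6, 7, and 9 (prior 1/9 each): the host has 35 equally likely choices, so probability 1/35; weight (1/9)·(1/35) = 1/315 each.
If it is in box 5 (prior 1/9): the host has 70 equally likely choices, so probability 1/70; weight (1/9)·(1/70) = 1/630.
The weights sum to 1/70.
So P(the gold coin in box 5 | the host opened box 1, box 3, box 4, and box 8) = (1/630) / (1/70) = 1/9.

1/9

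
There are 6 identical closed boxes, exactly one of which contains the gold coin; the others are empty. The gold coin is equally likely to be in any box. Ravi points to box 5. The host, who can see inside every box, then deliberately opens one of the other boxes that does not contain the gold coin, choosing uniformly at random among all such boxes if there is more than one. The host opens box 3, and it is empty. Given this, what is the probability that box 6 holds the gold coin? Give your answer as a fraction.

5/24

Consider each possible location of the gold coin in turn.
If it is in any of boxes 1, 2, 4, and 6 (prior 1/6 each): the host has 4 equally likely choices, so probability 1/4; weight (1/6)·(1/4) = 1/24 each.
If it is in box 3 (prior 1/6): the host opened box 3, so this case is ruled out; weight (1/6)·0 = 0.
If it is in box 5 (prior 1/6): the host has 5 equally likely choices, so probability 1/5; weight (1/6)·(1/5) = 1/30.
The weights sum to 1/5.
So P(the gold coin in box 6 | the host opened box 3) = (1/24) / (1/5) = 5/24.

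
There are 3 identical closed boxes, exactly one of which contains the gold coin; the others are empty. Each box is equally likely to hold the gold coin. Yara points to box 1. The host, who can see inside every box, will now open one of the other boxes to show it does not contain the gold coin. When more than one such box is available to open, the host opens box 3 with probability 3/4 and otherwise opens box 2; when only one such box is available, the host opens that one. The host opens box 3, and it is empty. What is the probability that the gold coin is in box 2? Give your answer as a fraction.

Condition on the true location of the gold coin.
If it is in box 1 (prior 1/3): box 3 is available, opened with probability 3/4; weight (1/3)·(3/4) = 1/4.
If it is in box 2 (prior 1/3): only box 3 is available, probability 1; weight (1/3)·1 = 1/3.
If it is in box 3 (prior 1/3): the host opened box 3, so this case is ruled out; weight (1/3)·0 = 0.
The weights sum to 7/12.
So P(the gold coin in box 2 | the host opened box 3) = (1/3) / (7/12) = 4/7.

4/7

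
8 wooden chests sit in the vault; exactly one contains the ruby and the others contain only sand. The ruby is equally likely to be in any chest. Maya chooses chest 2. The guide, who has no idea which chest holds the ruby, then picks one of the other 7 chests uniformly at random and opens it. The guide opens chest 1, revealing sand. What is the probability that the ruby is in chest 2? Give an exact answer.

1/7

Because the guide chose which chest to open without knowing where the ruby is, the choice is independent of the prize location. Learning that chest 1 does not hold the ruby simply rules out that one location and leaves the remaining 7 chests still equally likely by symmetry.
So P(the ruby in chest 2) = 1/7.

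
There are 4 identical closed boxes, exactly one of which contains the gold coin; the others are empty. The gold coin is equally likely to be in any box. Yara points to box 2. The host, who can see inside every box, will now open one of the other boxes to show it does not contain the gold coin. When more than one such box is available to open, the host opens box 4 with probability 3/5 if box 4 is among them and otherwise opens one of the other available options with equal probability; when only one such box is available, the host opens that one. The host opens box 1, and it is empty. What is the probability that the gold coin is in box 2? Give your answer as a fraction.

2/11

Consider each possible location of the gold coin in turn.
If it is in box 1 (prior 1/4): the host opened box 1, so this case is ruled out; weight (1/4)·0 = 0.
If it is in box 2 (prior 1/4): box 4 is available but not opened; box 1 gets probability (1 − 3/5)/2 = 1/5; weight (1/4)·(1/5) = 1/20.
If it is in box 3 (prior 1/4): box 4 is available but not opened, probability 2/5; weight (1/4)·(2/5) = 1/10.
If it is in box 4 (prior 1/4): box 4 holds the prize so is unavailable; the host chooses uniformly among the 2 others, probability 1/2; weight (1/4)·(1/2) = 1/8.
The weights sum to 11/40.
So P(the gold coin in box 2 | the host opened box 1) = (1/20) / (11/40) = 2/11.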